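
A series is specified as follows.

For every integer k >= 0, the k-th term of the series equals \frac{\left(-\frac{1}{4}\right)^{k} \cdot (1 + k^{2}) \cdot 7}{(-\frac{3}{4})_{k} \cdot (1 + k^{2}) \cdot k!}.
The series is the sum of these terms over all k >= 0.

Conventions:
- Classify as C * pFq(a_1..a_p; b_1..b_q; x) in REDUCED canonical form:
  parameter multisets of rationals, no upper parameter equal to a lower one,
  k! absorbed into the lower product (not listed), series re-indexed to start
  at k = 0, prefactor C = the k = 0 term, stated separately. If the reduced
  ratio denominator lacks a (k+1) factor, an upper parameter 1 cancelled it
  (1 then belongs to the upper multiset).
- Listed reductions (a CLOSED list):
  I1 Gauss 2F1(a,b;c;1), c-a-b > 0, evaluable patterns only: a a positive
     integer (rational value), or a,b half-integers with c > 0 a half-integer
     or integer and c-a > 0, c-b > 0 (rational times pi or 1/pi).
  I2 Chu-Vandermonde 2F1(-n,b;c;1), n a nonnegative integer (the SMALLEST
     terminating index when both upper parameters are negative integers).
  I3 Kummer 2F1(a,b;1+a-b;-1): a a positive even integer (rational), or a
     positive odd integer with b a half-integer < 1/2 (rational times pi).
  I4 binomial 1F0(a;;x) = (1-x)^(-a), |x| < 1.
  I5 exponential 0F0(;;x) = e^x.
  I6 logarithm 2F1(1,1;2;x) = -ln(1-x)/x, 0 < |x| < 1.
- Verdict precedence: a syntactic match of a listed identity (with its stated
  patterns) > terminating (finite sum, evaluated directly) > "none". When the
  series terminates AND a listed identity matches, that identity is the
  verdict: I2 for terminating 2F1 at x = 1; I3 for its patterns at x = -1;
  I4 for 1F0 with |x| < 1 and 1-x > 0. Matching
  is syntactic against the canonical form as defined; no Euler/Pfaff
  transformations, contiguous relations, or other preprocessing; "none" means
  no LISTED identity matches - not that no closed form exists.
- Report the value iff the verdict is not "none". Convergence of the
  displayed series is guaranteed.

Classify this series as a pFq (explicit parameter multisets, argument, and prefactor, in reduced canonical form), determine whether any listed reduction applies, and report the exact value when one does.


Canonical form: C = 7 times 0F1 with upper {-}, lower {-\frac{3}{4}}, x = -\frac{1}{4}. Verdict: none here - no I1-I6 shape fits x = -\frac{1}{4} with lower {-\frac{3}{4}}.

Key step: t_0 being 7, striking the common factor k^2 + 1 reduces the term (C = 7).
Step ratio: r(k) = -\frac{1}{4} * 1 / [(k-\frac{3}{4}) (k+1)] - rational in k. x = -\frac{1}{4}; t_0 = 7; negate the roots.


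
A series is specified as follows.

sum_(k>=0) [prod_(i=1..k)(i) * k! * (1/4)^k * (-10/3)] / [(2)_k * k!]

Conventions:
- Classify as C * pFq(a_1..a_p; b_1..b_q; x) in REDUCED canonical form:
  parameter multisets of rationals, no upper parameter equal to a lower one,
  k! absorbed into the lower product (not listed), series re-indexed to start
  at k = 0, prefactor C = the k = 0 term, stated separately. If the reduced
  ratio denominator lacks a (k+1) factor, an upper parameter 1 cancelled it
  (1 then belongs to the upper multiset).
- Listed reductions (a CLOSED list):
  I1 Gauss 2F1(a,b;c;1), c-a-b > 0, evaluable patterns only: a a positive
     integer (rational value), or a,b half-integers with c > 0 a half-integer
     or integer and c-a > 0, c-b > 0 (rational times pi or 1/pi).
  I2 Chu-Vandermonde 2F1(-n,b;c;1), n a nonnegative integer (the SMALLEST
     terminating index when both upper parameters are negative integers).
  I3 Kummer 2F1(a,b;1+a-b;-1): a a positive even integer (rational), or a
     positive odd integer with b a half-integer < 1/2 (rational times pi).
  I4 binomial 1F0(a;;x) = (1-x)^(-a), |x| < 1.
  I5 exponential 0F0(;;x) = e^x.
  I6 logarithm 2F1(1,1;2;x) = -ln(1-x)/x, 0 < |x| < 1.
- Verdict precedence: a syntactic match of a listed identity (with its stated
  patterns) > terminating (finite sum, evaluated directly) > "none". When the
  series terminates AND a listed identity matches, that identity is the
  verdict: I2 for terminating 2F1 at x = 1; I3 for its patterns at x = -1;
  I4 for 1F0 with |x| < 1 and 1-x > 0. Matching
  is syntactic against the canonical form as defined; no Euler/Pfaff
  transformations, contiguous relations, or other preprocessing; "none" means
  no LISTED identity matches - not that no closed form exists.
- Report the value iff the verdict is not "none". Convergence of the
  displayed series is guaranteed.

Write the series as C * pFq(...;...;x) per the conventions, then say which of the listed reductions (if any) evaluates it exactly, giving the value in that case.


First insight: t_0 being -10/3, the factorial ratio (C = -10/3, x = 1/4) (k+a-1)!/(a-1)! is a rising factorial (a)_k.
Step ratio: r(k) = (1/4) * (k+1) (k+1) / [(k+2) (k+1)] - rational in k. x = (1/4); t_0 = -10/3; negate the roots.

With C = -10/3: the canonical form is 2F1(1, 1; 2; 1/4). Verdict: the logarithmic series (I6) matches (the logarithm: parameters (1,1;2), x = 1/4). Hence: (40/3) * ln(3/4).


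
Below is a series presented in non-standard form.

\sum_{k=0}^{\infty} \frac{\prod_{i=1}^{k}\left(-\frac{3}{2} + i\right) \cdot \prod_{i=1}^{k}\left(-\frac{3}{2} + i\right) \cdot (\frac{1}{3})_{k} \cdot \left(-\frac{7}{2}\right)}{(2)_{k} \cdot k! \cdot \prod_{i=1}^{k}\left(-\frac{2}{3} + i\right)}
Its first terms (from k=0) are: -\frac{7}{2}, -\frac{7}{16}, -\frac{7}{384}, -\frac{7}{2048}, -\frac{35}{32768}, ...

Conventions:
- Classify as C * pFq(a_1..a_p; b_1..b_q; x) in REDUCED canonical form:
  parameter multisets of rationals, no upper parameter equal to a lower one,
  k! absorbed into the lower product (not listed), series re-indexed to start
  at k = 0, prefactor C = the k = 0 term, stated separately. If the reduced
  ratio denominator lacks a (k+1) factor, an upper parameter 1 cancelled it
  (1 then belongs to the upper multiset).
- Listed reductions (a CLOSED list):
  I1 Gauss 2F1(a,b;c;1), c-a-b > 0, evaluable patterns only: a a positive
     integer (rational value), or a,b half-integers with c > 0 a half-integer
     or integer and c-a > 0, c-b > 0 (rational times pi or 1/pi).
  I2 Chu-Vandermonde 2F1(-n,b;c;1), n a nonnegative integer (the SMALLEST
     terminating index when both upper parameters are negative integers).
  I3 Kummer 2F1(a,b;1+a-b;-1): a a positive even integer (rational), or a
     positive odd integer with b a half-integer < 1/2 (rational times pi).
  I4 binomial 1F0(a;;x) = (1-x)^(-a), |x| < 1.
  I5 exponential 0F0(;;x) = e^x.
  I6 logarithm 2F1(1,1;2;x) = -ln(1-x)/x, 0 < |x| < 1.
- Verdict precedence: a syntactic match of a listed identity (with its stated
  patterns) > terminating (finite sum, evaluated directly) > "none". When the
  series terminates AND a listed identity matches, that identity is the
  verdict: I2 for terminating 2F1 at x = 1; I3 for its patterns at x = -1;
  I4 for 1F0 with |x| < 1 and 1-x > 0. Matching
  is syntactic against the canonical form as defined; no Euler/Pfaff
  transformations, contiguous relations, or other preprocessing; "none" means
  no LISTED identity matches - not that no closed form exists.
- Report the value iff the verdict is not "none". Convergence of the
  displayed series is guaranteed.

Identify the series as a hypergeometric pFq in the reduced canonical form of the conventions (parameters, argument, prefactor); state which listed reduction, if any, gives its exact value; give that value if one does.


Canonical form: C = -\frac{7}{2} times 2F1 with upper {-\frac{1}{2}, -\frac{1}{2}}, lower {2}, x = 1. Verdict: the half-integer Gauss pattern (I1) matches (x = 1; upper {-\frac{1}{2}, -\frac{1}{2}} half-integers, c = 2 in the evaluable pattern). Exact value: \left(-\frac{112}{9}\right) / \pi.

Key step: t_0 = -\frac{7}{2} here, and the running product (C = -7/2, x = 1) telescopes to a rising factorial.
Step ratio: r(k) = 1 * (k-\frac{1}{2}) (k-\frac{1}{2}) / [(k+2) (k+1)] ; factor over Q: parameters, x = 1, and C = -\frac{7}{2}.


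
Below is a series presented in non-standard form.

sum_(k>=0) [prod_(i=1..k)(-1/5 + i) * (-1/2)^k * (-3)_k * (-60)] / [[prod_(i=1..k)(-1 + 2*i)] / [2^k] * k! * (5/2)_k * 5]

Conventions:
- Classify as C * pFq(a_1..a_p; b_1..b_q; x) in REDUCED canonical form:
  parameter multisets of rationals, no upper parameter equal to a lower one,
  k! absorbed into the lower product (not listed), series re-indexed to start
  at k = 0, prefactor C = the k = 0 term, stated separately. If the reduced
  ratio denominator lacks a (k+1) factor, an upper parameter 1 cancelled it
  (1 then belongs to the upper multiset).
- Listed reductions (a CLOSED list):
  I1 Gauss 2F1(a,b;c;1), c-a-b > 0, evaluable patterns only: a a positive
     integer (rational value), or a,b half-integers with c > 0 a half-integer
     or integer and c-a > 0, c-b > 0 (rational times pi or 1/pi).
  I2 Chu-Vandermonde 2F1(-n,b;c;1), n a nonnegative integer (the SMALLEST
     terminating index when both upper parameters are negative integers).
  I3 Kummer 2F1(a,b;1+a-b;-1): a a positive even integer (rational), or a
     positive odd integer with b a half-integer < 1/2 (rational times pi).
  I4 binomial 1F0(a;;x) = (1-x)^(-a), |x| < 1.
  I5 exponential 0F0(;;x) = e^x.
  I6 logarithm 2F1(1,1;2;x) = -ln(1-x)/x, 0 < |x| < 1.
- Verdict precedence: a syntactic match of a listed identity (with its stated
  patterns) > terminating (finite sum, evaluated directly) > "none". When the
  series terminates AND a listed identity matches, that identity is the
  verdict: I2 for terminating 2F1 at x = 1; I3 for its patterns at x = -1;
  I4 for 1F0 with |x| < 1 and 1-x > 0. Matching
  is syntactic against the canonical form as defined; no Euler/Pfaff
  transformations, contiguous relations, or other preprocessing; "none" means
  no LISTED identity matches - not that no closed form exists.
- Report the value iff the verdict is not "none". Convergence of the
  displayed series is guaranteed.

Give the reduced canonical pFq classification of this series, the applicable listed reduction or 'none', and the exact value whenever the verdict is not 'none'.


Key step: t_0 = -12 here, and the constant factors (C = -12) combine into one prefactor.
Adjacent-term ratio: r(k) = (-1/2) * (k-3) (k+4/5) / [(k+1/2) (k+5/2) (k+1)] - rational in k, leading ratio (-1/2); with t_0 = -12, classification follows.

Reduced: x = -1/2, 2F2, upper = {-3, 4/5}, lower = {1/2, 5/2}, C = -12. Verdict: terminating - upper parameter -3 makes this a finite sum (last index 3), evaluated exactly. Sum: -559492/21875.


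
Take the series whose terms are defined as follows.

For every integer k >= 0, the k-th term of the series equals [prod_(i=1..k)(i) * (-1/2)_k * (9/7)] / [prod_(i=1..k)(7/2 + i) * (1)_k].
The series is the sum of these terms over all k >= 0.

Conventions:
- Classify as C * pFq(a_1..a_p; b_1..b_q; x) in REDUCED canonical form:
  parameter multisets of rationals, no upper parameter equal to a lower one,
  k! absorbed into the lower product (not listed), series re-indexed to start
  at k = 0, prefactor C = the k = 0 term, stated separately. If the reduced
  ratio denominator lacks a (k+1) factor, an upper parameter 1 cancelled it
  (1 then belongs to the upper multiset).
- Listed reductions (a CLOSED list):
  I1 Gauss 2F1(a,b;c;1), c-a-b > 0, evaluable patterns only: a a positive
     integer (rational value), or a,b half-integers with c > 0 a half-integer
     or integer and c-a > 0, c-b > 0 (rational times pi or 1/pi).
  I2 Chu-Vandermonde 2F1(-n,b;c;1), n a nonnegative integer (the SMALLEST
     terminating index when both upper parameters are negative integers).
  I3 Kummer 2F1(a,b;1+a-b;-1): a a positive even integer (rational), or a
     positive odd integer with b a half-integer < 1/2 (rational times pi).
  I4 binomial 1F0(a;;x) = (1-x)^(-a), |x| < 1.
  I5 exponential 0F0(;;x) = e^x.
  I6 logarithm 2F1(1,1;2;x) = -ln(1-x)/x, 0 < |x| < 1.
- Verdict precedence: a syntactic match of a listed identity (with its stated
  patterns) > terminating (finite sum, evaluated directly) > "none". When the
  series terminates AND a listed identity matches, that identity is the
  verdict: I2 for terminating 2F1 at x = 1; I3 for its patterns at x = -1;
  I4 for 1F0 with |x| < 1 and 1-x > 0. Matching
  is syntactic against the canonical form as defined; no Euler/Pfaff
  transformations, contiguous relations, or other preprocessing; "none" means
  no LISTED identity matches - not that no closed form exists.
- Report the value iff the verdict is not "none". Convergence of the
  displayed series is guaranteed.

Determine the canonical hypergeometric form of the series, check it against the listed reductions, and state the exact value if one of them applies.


x = 1 here; the reduced form reads 2F1, upper {-1/2, 1}, lower {9/2}, C = 9/7. Verdict at x = 1: Gauss's theorem (I1) matches (x = 1: the Gamma ratio telescopes since c-a-b = 4 > 0 and a = 1 in Z>0). Its exact value is 9/8.

First insight: with t_0 = 9/7, the running product (C = 9/7, x = 1) telescopes to a rising factorial.
Adjacent-term ratio: r(k) = 1 * (k-1/2) (k+1) / [(k+9/2) (k+1)] - rational in k. x = 1; t_0 = 9/7; negate the roots.


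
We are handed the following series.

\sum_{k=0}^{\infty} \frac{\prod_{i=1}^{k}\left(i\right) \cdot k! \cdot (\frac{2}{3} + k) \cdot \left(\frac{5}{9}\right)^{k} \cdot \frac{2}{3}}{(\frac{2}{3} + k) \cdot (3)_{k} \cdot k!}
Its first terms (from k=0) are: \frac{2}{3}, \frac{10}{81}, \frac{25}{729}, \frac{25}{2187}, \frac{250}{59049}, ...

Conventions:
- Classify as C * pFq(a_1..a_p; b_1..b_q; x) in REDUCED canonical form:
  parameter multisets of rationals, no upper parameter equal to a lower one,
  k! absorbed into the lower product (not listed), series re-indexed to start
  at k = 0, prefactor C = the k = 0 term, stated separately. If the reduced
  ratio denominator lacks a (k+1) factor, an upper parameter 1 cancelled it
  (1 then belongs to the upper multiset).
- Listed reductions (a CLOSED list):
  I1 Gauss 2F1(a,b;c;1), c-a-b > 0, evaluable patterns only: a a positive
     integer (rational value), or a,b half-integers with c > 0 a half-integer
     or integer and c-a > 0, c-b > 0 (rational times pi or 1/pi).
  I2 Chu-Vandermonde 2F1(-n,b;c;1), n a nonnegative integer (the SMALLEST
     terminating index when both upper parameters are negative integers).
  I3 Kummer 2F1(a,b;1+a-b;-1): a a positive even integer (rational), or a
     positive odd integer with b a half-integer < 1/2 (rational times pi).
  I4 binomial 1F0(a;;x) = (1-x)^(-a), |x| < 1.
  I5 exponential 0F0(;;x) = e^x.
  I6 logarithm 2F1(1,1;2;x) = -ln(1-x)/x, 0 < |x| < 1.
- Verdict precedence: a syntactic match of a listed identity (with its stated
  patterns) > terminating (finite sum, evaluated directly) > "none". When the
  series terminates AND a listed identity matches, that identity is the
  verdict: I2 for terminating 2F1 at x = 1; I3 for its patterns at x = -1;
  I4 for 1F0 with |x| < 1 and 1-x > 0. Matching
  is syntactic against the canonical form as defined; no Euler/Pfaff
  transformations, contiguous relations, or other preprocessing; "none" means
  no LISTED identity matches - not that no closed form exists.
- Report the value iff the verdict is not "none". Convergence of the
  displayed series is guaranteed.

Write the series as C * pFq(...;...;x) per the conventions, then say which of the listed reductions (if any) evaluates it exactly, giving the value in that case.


At argument \frac{5}{9}: a 2F1 with upper {1, 1}, lower {3}, scaled by C = \frac{2}{3}. Verdict: none - at argument \frac{5}{9} the multisets {1, 1} ; {3} match no listed identity.

Structural cue: t_0 being \frac{2}{3}, the factorial ratio (C = 2/3, x = 5/9) (k+a-1)!/(a-1)! is a rising factorial (a)_k.
Ratio: r(k) = \frac{5}{9} * (k+1) (k+1) / [(k+3) (k+1)] - rational in k, leading ratio \frac{5}{9}; with t_0 = \frac{2}{3}, classification follows.


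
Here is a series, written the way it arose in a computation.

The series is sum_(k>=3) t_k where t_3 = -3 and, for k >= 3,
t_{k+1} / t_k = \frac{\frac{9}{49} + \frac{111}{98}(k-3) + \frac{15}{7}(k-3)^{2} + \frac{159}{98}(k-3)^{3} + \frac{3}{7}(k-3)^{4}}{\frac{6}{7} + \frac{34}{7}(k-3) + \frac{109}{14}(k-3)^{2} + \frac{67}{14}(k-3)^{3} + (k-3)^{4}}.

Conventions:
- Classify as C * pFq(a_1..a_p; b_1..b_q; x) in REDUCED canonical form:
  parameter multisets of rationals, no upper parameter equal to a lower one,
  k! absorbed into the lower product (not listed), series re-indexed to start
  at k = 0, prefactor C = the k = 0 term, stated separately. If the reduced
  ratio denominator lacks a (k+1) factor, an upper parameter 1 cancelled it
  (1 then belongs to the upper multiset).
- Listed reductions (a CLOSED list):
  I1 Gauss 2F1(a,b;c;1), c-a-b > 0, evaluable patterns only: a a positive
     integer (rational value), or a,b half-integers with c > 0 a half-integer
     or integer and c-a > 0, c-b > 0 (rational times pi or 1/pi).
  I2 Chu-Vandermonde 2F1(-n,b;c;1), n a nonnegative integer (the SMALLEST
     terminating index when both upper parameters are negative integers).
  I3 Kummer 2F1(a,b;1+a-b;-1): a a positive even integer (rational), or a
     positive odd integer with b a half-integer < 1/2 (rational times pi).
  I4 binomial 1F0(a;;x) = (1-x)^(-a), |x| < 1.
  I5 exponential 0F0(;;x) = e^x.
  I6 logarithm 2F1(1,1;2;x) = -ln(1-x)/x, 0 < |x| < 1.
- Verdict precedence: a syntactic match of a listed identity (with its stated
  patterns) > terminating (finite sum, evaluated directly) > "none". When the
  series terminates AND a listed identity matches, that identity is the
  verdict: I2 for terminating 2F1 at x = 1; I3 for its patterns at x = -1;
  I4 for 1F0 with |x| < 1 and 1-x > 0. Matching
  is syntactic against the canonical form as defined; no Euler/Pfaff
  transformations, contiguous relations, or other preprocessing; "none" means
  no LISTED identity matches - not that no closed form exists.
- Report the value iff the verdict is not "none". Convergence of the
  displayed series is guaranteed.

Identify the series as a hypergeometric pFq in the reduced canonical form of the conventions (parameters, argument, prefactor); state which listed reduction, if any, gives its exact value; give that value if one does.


The tell: t_0 being -3, roots of the ratio polynomials (prefactor -3) are the negated parameters.
Term ratio: r(k) = \frac{3}{7} * (k+1) (k+1) / [(k+2) (k+1)] - rational in k. x = \frac{3}{7}; t_0 = -3; negate the roots.

x = \frac{3}{7} here; the reduced form reads 2F1, upper {1, 1}, lower {2}, C = -3. Verdict: this is the I6 logarithm reduction (the logarithm: parameters (1,1;2), x = \frac{3}{7}). Exact value: 7 \cdot \ln\left(\frac{4}{7}\right).


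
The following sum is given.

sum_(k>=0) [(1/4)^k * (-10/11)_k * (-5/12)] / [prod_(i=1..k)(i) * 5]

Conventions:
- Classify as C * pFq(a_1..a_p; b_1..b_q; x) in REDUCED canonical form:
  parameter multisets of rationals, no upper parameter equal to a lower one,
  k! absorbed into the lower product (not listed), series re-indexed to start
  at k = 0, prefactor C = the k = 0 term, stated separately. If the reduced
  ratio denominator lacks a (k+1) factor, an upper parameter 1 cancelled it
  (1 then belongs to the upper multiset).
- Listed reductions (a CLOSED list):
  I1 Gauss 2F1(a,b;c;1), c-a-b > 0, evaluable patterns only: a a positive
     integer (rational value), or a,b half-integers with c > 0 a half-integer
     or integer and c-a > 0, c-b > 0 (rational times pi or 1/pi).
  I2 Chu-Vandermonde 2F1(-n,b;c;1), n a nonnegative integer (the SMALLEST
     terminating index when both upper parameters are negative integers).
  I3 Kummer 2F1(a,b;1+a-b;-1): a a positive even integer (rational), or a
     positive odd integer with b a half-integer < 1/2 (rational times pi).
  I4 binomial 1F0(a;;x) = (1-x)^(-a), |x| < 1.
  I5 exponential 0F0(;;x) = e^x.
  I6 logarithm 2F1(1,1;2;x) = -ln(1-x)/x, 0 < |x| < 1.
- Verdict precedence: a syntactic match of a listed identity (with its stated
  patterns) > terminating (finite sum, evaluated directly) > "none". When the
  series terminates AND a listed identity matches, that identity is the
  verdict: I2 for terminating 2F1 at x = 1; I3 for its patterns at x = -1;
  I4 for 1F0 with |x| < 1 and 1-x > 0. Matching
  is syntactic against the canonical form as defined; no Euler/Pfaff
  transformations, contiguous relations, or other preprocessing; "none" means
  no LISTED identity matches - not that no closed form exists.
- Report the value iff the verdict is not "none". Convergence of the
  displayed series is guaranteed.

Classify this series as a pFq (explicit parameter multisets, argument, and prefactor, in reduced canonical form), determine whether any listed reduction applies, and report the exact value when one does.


Canonical form: C = -1/12 times 1F0 with upper {-10/11}, lower {-}, x = 1/4. Verdict (x = 1/4): binomial (I4) applies (the 1F0 binomial series: exponent 10/11, x = 1/4). Sum: (-1/12) * (3/4)^(10/11).

First insight: t_0 being -1/12, the constant factors (prefactor -1/12) combine into one prefactor.
Consecutive-term ratio: r(k) = (1/4) * (k-10/11) / [(k+1)] - rational; roots negated = parameters, x = (1/4), C = -1/12.


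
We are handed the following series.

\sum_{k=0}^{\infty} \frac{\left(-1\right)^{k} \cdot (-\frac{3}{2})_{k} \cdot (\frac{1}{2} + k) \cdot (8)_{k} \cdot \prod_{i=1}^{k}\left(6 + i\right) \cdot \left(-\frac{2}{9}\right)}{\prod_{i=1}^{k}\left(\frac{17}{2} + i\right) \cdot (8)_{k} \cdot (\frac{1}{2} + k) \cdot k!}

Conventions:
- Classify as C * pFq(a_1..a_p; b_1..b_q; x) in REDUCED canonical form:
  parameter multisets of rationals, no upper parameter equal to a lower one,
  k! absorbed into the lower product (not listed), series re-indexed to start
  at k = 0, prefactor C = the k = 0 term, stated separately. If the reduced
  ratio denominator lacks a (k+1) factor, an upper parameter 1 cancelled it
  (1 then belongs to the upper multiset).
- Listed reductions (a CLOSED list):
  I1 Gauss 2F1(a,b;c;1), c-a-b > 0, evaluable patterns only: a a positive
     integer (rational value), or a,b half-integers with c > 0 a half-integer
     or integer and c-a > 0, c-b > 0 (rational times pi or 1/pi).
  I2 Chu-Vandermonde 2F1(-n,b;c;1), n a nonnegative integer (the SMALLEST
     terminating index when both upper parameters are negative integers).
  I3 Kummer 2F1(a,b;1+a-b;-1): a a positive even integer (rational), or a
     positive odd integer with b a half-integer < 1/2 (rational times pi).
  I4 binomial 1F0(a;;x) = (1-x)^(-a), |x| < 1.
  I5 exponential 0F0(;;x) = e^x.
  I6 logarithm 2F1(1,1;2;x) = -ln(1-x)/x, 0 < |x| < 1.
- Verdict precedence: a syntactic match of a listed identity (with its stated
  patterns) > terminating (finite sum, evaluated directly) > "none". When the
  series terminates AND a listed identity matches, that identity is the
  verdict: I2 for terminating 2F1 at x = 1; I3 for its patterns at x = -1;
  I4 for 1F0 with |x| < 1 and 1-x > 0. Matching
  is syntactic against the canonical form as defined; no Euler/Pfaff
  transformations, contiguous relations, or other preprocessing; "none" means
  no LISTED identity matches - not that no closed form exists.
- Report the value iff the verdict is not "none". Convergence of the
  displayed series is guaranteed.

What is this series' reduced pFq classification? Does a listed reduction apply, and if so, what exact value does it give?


Reduced: x = -1, 2F1, upper = {-\frac{3}{2}, 7}, lower = {\frac{19}{2}}, C = -\frac{2}{9}. Verdict: this is Kummer (I3) (x = -1; c = \frac{19}{2} equals 1+a-b for upper {-\frac{3}{2}, 7}: listed pattern). Value: \left(-\frac{85085}{524288}\right) \cdot \pi.

First insight: with t_0 = -\frac{2}{9}, the parameter 8 appears in both the upper and lower lists and cancels (alongside the other common factor).
Term ratio: r(k) = -1 * (k-\frac{3}{2}) (k+7) / [(k+\frac{19}{2}) (k+1)] - poly over poly, x = -1 from leading terms; C = -\frac{2}{9} at k = 0.


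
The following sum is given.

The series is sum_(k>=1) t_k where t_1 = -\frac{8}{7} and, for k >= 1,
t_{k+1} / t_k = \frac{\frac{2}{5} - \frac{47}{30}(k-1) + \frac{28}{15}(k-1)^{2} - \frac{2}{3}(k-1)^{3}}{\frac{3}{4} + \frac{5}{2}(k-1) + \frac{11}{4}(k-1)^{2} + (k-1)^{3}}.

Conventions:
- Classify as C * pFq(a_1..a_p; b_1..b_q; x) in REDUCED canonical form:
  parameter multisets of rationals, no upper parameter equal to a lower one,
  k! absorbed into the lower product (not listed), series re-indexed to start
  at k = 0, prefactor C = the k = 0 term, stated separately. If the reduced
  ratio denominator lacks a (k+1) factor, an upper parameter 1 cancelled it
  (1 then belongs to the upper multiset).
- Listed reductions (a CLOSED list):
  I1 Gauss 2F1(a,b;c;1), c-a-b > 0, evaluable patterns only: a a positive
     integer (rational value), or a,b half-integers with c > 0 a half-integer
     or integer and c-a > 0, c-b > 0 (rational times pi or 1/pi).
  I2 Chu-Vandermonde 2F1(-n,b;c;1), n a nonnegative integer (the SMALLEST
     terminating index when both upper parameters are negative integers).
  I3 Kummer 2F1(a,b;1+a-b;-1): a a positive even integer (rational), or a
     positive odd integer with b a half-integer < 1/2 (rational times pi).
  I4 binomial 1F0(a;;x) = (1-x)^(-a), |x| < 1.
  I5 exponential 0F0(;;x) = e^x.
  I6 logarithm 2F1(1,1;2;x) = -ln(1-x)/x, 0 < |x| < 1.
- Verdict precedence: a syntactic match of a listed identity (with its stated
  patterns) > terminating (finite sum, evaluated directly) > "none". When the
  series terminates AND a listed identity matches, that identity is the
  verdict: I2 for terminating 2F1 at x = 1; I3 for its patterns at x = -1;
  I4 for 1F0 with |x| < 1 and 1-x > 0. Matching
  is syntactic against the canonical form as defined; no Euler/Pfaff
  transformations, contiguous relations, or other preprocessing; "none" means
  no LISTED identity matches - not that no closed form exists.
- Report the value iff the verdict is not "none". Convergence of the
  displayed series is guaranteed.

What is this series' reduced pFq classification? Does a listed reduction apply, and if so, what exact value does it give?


Key observation: t_0 being -\frac{8}{7}, the expanded ratio factors over Q; C = -8/7, roots give parameters.
Ratio: r(k) = -\frac{2}{3} * (k-\frac{3}{2}) (k-\frac{4}{5}) (k-\frac{1}{2}) / [(k+\frac{3}{4}) (k+1) (k+1)] - rational; roots negated = parameters, x = -\frac{2}{3}, C = -\frac{8}{7}.

With C = -\frac{8}{7}: the canonical form is 3F2(-\frac{3}{2}, -\frac{4}{5}, -\frac{1}{2}; \frac{3}{4}, 1; -\frac{2}{3}). Verdict: none (x = -\frac{2}{3}): each listed identity misses the multisets {-\frac{3}{2}, -\frac{4}{5}, -\frac{1}{2}} ; {\frac{3}{4}, 1}.


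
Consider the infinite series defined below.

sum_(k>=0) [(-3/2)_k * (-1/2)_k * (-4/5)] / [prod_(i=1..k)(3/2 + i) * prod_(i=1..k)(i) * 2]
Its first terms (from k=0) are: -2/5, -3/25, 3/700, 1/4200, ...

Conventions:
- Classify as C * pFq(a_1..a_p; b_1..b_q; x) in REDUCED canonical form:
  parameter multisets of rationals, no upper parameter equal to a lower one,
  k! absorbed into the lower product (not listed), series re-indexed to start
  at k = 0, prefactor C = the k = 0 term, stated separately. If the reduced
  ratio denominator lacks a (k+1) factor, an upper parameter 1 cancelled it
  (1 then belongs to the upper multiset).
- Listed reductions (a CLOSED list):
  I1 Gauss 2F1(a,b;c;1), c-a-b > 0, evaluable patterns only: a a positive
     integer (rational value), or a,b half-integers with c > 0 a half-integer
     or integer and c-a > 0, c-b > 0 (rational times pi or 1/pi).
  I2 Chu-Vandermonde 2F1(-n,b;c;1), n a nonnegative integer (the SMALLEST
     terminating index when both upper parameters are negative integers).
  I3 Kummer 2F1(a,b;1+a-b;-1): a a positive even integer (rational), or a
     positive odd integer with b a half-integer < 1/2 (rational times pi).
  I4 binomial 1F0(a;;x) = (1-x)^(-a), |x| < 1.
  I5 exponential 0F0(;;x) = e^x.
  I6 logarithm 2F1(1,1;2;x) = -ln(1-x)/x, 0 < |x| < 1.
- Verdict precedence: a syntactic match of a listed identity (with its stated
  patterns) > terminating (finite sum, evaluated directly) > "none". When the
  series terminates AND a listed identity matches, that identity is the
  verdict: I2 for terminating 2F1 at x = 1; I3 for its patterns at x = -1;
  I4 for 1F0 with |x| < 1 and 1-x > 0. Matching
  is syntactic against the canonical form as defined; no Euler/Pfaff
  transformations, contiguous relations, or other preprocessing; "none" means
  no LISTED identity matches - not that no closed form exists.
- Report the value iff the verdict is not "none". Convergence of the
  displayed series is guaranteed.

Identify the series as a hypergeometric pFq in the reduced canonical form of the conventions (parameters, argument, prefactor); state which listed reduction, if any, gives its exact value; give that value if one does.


This is -2/5 * 2F1(-3/2, -1/2; 5/2; 1) in reduced canonical form. Verdict: Gauss (I1, half-integer pattern) matches (x = 1; upper {-3/2, -1/2} half-integers, c = 5/2 in the evaluable pattern). Exact value: (-21/128) * pi.

Key step: from the first term -2/5: the constant factors (prefactor -2/5) combine into one prefactor.
Step ratio: r(k) = 1 * (k-3/2) (k-1/2) / [(k+5/2) (k+1)] - rational in k, leading ratio 1; with t_0 = -2/5, classification follows.


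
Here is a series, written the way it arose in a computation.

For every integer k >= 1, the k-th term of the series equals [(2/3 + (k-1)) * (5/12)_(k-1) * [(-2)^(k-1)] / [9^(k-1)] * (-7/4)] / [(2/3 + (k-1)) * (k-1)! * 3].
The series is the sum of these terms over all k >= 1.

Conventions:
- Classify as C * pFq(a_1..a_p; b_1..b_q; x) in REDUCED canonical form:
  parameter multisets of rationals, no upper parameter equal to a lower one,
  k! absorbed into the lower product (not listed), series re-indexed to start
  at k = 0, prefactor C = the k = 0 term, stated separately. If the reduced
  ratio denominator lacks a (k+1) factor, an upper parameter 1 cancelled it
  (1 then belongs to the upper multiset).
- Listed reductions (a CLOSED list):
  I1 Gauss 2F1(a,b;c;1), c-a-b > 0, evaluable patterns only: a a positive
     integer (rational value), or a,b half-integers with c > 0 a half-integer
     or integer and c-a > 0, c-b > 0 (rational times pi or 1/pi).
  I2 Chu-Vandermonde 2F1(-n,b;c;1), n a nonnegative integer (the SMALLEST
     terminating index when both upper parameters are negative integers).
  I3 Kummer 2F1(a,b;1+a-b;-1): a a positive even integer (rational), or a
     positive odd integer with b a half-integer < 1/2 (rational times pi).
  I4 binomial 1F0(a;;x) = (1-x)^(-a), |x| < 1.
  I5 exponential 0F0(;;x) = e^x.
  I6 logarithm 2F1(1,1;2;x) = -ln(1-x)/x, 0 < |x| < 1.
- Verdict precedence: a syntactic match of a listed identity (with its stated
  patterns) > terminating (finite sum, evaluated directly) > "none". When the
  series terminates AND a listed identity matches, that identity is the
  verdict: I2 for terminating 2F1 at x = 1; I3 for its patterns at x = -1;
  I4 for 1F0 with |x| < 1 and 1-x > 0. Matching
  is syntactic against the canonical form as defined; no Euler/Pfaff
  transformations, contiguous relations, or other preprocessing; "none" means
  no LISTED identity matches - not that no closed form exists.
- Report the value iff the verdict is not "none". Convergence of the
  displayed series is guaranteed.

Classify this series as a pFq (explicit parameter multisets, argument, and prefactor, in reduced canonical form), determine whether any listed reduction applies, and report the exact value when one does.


The series (x = -2/9) is 1F0: upper {5/12}, lower {-}, prefactor -7/12. Verdict at x = -2/9: binomial (I4) matches (the 1F0 binomial series: exponent -5/12, x = -2/9). Hence: (-7/12) * (11/9)^(-5/12).

Structural cue: x = (-2/9) and the constant factors (prefactor -7/12) combine into one prefactor.
Step ratio: r(k) = (-2/9) * (k+5/12) / [(k+1)] ; factor over Q: parameters, x = (-2/9), and C = -7/12.


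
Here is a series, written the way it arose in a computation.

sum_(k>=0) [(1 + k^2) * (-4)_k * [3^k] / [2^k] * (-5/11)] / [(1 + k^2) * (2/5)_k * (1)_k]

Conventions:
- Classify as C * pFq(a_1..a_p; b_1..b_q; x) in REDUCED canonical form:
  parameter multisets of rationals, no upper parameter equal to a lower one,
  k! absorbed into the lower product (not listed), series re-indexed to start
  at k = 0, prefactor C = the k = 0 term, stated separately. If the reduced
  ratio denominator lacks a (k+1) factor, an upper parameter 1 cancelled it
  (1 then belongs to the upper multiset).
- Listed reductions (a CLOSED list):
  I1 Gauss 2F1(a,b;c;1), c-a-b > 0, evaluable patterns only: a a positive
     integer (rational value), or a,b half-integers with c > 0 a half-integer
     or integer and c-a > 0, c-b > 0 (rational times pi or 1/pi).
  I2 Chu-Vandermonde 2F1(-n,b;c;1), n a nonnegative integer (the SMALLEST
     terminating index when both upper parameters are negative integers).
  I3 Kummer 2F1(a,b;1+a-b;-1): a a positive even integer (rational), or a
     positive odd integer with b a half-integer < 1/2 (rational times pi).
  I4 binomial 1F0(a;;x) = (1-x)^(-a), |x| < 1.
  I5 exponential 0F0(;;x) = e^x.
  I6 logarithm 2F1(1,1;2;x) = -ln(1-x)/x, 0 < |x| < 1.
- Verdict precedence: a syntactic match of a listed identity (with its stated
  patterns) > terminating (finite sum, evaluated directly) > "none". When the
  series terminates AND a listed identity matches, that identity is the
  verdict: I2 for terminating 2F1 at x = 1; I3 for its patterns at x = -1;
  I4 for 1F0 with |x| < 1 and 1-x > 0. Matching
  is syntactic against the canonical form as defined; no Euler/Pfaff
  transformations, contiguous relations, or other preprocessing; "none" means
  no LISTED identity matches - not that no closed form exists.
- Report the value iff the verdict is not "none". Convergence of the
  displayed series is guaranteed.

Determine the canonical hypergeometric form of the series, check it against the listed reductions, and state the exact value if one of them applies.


Classification (C = -5/11): 1F1 with upper {-4}, lower {2/5}, argument x = 3/2. Verdict: terminating - upper -4 stops the sum at k = 4; the 5 terms are added exactly. Its exact value is -89135/167552.

Structural cue: t_0 = -5/11 here, and k^2 + 1 divides numerator and denominator alike; C = -5/11 after cancelling.
Adjacent-term ratio: r(k) = (3/2) * (k-4) / [(k+2/5) (k+1)] - rational in k. x = (3/2); t_0 = -5/11; negate the roots.


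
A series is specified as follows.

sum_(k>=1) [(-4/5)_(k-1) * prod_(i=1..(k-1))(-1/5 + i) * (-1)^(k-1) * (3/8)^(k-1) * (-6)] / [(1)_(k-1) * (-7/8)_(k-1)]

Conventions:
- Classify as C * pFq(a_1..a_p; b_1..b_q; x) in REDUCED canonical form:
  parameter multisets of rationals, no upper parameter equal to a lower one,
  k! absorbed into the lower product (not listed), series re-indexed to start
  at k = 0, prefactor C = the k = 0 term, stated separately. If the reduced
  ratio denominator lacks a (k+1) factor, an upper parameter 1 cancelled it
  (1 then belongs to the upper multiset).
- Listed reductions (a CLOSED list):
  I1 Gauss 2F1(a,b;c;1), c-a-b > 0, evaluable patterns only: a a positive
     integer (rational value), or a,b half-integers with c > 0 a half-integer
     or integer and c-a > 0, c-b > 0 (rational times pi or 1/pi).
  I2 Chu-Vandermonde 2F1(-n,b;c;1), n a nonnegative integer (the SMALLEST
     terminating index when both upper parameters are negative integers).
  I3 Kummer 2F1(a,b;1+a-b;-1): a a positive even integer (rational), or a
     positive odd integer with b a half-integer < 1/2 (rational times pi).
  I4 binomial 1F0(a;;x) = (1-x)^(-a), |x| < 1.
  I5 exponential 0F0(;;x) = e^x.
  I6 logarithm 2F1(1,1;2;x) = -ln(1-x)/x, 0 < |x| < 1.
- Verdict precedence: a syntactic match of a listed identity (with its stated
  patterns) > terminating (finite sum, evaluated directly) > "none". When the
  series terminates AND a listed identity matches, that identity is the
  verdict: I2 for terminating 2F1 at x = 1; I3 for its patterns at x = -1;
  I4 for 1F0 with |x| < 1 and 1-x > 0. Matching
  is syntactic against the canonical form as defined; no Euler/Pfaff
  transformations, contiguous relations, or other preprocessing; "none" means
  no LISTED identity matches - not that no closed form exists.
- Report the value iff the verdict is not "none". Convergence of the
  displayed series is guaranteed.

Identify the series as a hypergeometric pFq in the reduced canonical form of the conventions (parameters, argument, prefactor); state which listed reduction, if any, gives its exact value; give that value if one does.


First insight: t_0 = -6 here, and (1)_k (C = -6) is k! itself.
Ratio: r(k) = (-3/8) * (k-4/5) (k+4/5) / [(k-7/8) (k+1)] - rational in k, leading ratio (-3/8); with t_0 = -6, classification follows.

At argument -3/8: a 2F1 with upper {-4/5, 4/5}, lower {-7/8}, scaled by C = -6. Verdict: none here - no I1-I6 shape fits x = -3/8 with lower {-7/8}.


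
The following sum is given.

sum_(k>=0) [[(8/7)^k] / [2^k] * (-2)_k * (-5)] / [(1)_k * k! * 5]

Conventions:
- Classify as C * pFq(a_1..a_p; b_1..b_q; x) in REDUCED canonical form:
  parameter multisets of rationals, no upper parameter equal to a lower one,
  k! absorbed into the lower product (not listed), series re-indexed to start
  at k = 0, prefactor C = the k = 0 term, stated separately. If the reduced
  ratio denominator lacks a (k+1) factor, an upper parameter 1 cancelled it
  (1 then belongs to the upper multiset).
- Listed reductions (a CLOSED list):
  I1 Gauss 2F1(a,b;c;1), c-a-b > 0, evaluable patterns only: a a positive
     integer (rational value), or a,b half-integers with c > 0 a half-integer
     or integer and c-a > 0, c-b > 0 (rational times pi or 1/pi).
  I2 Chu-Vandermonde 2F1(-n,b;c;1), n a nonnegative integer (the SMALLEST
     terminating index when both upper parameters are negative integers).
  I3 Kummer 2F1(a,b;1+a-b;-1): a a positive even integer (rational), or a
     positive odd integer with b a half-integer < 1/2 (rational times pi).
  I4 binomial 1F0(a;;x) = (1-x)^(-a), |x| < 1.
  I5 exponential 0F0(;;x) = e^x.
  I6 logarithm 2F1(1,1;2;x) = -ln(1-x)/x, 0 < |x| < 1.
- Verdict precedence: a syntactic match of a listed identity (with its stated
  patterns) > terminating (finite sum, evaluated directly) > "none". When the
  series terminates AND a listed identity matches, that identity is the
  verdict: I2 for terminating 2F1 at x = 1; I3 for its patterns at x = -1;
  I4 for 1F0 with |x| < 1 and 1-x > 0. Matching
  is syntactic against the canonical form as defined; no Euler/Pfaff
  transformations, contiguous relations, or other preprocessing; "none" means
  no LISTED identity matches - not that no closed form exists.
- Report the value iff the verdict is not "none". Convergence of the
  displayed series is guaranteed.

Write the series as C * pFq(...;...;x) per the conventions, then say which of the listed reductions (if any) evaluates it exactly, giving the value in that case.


This is -1 * 1F1(-2; 1; 4/7) in reduced canonical form. Verdict: terminating. (-2)_k vanishes past k = 2, leaving a 3-term sum, computed directly. Sum: -1/49.

First insight: from the first term -1: the two k-th powers (C = -1, x = 4/7) combine into one argument.
Consecutive-term ratio: r(k) = (4/7) * (k-2) / [(k+1) (k+1)] - rational in k, leading ratio (4/7); with t_0 = -1, classification follows.


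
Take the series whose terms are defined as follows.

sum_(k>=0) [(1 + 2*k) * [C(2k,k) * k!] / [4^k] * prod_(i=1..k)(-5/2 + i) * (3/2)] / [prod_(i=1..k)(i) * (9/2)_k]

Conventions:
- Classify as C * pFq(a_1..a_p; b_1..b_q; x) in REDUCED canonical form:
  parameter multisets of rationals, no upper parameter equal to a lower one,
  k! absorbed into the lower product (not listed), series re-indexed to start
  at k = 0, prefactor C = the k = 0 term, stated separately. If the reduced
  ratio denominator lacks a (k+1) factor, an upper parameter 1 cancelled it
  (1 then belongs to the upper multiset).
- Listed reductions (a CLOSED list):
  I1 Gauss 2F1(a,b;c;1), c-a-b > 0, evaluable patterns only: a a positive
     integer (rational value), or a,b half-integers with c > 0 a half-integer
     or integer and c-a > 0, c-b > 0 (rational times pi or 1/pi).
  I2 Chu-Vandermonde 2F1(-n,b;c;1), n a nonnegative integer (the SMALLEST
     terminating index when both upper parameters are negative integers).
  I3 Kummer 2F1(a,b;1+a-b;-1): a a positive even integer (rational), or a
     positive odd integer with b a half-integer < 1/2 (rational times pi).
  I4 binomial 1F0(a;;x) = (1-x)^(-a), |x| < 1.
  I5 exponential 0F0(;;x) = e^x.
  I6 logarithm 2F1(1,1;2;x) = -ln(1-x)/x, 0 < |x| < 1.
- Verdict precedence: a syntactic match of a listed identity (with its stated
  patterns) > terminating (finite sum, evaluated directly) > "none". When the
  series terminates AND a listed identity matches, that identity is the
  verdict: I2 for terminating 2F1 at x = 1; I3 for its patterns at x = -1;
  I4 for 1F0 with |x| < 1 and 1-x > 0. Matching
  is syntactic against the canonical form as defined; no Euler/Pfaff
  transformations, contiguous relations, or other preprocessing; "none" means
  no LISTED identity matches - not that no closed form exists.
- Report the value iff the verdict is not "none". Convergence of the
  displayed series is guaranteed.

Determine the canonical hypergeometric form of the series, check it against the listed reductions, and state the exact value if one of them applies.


Key step: t_0 = 3/2 here, and the (2k+1) factor (C = 3/2) shifts (1/2)_k to (3/2)_k.
Step ratio: r(k) = 1 * (k-3/2) (k+3/2) / [(k+9/2) (k+1)] - rational in k, leading ratio 1; with t_0 = 3/2, classification follows.

The series (x = 1) is 2F1: upper {-3/2, 3/2}, lower {9/2}, prefactor 3/2. Verdict: Gauss (I1, half-integer pattern) applies (x = 1; upper {-3/2, 3/2} half-integers, c = 9/2 in the evaluable pattern). Hence: (2205/8192) * pi.
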